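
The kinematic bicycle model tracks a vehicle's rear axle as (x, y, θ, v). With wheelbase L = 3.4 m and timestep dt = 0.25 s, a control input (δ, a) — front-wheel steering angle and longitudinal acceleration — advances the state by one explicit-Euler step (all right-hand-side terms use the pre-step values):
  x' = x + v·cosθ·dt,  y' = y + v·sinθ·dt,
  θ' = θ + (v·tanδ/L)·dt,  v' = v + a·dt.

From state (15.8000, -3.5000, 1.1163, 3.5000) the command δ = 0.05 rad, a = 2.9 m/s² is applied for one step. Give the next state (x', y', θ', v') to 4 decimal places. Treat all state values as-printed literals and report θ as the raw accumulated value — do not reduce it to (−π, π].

(16.1841, -2.7138, 1.1292, 4.2250)

x' = 15.8000 + 3.5000·cos(1.1163)·0.25 = 16.1841
y' = -3.5000 + 3.5000·sin(1.1163)·0.25 = -2.7138
θ' = 1.1163 + (3.5000/3.4)·tan(0.05)·0.25 = 1.1292
v' = 3.5000 + 2.9000·0.25 = 4.2250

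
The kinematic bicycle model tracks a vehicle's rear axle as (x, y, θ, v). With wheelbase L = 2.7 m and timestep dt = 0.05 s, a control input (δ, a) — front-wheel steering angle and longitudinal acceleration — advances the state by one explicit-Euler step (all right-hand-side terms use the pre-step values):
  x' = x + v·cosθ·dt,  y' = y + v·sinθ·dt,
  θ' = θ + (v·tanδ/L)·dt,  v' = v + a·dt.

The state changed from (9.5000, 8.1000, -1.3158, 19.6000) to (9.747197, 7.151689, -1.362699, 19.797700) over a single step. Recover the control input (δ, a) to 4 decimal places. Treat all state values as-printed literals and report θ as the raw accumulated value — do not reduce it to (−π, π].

δ = -0.1285, a = 3.9540

a = (v'−v)/dt = (0.197700)/0.05 = 3.9540
Δθ = θ'−θ = -0.046899;  (v·dt/L) = 19.6000·0.05/2.7 = 0.362963
tan δ = Δθ·L/(v·dt) = -0.129212  →  δ = -0.1285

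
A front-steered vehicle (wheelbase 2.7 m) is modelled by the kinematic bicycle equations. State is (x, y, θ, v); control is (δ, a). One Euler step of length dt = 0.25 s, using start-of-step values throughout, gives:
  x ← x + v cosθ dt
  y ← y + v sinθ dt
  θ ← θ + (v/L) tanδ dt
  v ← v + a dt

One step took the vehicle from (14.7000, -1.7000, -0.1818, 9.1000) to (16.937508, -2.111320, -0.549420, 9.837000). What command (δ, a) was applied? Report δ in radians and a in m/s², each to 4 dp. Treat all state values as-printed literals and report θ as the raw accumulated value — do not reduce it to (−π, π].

a = (v'−v)/dt = (0.737000)/0.25 = 2.9480
Δθ = θ'−θ = -0.367620;  (v·dt/L) = 9.1000·0.25/2.7 = 0.842593
tan δ = Δθ·L/(v·dt) = -0.436296  →  δ = -0.4114

δ = -0.4114, a = 2.9480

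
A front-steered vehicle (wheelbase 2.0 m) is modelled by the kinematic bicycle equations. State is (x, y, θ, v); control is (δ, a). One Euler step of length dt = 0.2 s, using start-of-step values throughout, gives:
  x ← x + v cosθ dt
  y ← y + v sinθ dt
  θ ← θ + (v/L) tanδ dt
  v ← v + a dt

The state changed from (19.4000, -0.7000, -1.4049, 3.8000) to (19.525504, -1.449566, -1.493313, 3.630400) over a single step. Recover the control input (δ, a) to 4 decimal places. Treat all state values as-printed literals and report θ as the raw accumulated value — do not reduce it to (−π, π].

δ = -0.2286, a = -0.8480

a = (v'−v)/dt = (-0.169600)/0.2 = -0.8480
Δθ = θ'−θ = -0.088413;  (v·dt/L) = 3.8000·0.2/2.0 = 0.380000
tan δ = Δθ·L/(v·dt) = -0.232666  →  δ = -0.2286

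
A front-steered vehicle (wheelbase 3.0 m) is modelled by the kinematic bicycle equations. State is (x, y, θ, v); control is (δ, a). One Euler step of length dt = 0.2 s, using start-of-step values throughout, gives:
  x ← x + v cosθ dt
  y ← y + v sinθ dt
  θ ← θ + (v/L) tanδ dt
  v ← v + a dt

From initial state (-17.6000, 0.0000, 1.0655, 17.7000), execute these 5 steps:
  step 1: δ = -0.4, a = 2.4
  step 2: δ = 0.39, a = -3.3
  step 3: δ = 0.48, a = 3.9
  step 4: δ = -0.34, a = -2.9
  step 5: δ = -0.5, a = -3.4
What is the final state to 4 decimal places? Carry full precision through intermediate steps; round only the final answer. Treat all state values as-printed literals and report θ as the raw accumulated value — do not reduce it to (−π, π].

after step 1 (δ=-0.4, a=2.4): (-15.886404, 3.097610, 0.566604, 18.180000)
after step 2 (δ=0.39, a=-3.3): (-12.818606, 5.049305, 1.064803, 17.520000)
after step 3 (δ=0.48, a=3.9): (-11.120298, 8.114230, 1.672876, 18.300000)
after step 4 (δ=-0.34, a=-2.9): (-11.493261, 11.755178, 1.241317, 17.720000)
after step 5 (δ=-0.5, a=-3.4): (-10.346599, 15.108549, 0.595952, 17.040000)

(-10.3466, 15.1085, 0.5960, 17.0400)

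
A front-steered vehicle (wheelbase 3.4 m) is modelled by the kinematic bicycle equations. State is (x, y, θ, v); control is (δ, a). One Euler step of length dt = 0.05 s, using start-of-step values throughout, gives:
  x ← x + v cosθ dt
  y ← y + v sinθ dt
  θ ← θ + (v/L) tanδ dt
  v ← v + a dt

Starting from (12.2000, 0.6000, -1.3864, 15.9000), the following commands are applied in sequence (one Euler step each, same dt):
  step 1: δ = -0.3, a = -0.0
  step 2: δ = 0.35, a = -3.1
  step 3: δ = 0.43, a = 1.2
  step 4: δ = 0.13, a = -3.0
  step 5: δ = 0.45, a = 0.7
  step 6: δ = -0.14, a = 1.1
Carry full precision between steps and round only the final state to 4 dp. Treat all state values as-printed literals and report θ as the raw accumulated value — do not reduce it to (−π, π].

(13.4198, -3.9451, -1.1581, 15.7450)

after step 1 (δ=-0.3, a=-0.0): (12.345766, -0.181522, -1.458730, 15.900000)
after step 2 (δ=0.35, a=-3.1): (12.434672, -0.971536, -1.373378, 15.745000)
after step 3 (δ=0.43, a=1.2): (12.589082, -1.743494, -1.267187, 15.805000)
after step 4 (δ=0.13, a=-3.0): (12.825340, -2.497601, -1.236800, 15.655000)
after step 5 (δ=0.45, a=0.7): (13.081942, -3.237096, -1.125591, 15.690000)
after step 6 (δ=-0.14, a=1.1): (13.419782, -3.945125, -1.158106, 15.745000)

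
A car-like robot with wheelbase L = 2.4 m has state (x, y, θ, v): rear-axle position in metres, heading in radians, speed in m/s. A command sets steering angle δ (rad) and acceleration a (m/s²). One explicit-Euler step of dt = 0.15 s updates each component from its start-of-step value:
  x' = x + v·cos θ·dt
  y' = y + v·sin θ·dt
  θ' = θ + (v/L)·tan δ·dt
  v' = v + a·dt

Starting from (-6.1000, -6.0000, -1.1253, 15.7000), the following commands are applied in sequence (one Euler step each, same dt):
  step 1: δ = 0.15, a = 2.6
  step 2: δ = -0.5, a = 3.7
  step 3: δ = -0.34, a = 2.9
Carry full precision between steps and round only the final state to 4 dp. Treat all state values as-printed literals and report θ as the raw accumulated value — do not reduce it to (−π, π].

after step 1 (δ=0.15, a=2.6): (-5.085217, -8.125145, -0.976999, 16.090000)
after step 2 (δ=-0.5, a=3.7): (-3.734833, -10.125506, -1.526374, 16.645000)
after step 3 (δ=-0.34, a=2.9): (-3.623958, -12.619793, -1.894371, 17.080000)

(-3.6240, -12.6198, -1.8944, 17.0800)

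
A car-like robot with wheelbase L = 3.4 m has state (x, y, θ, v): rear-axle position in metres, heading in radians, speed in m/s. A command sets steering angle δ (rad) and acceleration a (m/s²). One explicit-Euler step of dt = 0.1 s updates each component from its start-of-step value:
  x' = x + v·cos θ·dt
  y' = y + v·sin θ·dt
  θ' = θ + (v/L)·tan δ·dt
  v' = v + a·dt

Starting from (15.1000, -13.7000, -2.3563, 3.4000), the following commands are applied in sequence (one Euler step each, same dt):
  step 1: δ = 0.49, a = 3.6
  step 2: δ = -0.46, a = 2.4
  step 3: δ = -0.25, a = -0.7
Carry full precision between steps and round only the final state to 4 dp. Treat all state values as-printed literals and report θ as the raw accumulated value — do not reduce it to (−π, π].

(14.3249, -14.5024, -2.3878, 3.9300)

after step 1 (δ=0.49, a=3.6): (14.859558, -13.940391, -2.302961, 3.760000)
after step 2 (δ=-0.46, a=2.4): (14.608209, -14.220033, -2.357752, 4.000000)
after step 3 (δ=-0.25, a=-0.7): (14.324926, -14.502435, -2.387792, 3.930000)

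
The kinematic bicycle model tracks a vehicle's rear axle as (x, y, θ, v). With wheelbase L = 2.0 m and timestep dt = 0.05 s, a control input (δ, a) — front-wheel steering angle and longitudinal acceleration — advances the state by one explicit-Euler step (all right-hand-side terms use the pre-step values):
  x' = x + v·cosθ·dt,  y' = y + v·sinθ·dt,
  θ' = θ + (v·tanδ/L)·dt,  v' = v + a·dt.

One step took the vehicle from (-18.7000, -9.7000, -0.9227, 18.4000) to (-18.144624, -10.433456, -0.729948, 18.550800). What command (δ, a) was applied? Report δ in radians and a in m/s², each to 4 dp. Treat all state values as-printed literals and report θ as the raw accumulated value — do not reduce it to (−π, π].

a = (v'−v)/dt = (0.150800)/0.05 = 3.0160
Δθ = θ'−θ = 0.192752;  (v·dt/L) = 18.4000·0.05/2.0 = 0.460000
tan δ = Δθ·L/(v·dt) = 0.419026  →  δ = 0.3968

δ = 0.3968, a = 3.0160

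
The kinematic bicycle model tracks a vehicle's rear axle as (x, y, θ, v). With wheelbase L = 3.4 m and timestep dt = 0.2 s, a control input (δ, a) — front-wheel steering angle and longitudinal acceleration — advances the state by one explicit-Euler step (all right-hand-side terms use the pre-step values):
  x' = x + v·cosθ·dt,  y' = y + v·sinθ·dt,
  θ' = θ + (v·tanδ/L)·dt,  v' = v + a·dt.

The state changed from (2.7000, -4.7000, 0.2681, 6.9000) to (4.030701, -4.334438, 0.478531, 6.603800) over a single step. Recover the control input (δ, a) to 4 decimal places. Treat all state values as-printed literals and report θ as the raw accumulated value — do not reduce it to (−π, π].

δ = 0.4783, a = -1.4810

a = (v'−v)/dt = (-0.296200)/0.2 = -1.4810
Δθ = θ'−θ = 0.210431;  (v·dt/L) = 6.9000·0.2/3.4 = 0.405882
tan δ = Δθ·L/(v·dt) = 0.518453  →  δ = 0.4783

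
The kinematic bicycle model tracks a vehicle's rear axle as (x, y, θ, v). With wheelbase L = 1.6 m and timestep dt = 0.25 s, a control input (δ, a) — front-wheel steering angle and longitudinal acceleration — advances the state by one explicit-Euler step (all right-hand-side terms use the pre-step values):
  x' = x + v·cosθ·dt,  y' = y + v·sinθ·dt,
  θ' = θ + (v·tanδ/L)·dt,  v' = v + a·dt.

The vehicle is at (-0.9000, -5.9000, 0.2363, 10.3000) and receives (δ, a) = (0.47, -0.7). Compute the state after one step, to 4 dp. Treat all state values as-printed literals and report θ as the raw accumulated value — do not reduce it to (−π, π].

(1.6034, -5.2972, 1.0538, 10.1250)

x' = -0.9000 + 10.3000·cos(0.2363)·0.25 = 1.6034
y' = -5.9000 + 10.3000·sin(0.2363)·0.25 = -5.2972
θ' = 0.2363 + (10.3000/1.6)·tan(0.47)·0.25 = 1.0538
v' = 10.3000 − 0.7000·0.25 = 10.1250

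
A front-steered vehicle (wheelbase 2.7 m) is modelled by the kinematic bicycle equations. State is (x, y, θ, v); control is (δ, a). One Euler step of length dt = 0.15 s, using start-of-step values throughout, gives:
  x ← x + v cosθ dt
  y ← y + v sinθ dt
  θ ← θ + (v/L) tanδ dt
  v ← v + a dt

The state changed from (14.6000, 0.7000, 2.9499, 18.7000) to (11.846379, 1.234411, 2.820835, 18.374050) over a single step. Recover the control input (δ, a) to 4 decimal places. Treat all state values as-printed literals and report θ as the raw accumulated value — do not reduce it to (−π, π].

a = (v'−v)/dt = (-0.325950)/0.15 = -2.1730
Δθ = θ'−θ = -0.129065;  (v·dt/L) = 18.7000·0.15/2.7 = 1.038889
tan δ = Δθ·L/(v·dt) = -0.124234  →  δ = -0.1236

δ = -0.1236, a = -2.1730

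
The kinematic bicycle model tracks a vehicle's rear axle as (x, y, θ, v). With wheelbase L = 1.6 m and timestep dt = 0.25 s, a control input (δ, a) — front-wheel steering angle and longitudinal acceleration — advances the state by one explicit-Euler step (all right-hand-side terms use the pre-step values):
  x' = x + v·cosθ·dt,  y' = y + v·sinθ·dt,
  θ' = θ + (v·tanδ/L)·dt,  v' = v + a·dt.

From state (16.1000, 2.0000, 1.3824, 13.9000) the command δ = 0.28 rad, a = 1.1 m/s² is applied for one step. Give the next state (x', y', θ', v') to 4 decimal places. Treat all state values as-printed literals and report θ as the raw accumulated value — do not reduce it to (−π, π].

x' = 16.1000 + 13.9000·cos(1.3824)·0.25 = 16.7508
y' = 2.0000 + 13.9000·sin(1.3824)·0.25 = 5.4135
θ' = 1.3824 + (13.9000/1.6)·tan(0.28)·0.25 = 2.0069
v' = 13.9000 + 1.1000·0.25 = 14.1750

(16.7508, 5.4135, 2.0069, 14.1750)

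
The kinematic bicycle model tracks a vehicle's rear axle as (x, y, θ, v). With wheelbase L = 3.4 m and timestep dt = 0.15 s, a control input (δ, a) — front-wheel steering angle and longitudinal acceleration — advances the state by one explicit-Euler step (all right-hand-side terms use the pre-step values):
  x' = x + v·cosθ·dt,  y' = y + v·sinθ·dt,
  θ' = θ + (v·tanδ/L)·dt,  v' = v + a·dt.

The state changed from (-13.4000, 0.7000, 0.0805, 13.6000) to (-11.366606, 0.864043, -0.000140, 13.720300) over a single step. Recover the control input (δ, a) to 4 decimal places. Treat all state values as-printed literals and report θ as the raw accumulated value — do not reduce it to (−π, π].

a = (v'−v)/dt = (0.120300)/0.15 = 0.8020
Δθ = θ'−θ = -0.080640;  (v·dt/L) = 13.6000·0.15/3.4 = 0.600000
tan δ = Δθ·L/(v·dt) = -0.134400  →  δ = -0.1336

δ = -0.1336, a = 0.8020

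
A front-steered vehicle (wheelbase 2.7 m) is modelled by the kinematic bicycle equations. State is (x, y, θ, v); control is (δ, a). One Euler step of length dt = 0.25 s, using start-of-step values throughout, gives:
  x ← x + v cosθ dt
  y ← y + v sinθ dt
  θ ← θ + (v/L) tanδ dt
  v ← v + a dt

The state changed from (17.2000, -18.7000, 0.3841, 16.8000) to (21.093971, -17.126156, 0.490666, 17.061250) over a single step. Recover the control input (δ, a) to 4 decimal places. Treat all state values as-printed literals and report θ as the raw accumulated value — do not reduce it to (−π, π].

δ = 0.0684, a = 1.0450

a = (v'−v)/dt = (0.261250)/0.25 = 1.0450
Δθ = θ'−θ = 0.106566;  (v·dt/L) = 16.8000·0.25/2.7 = 1.555556
tan δ = Δθ·L/(v·dt) = 0.068507  →  δ = 0.0684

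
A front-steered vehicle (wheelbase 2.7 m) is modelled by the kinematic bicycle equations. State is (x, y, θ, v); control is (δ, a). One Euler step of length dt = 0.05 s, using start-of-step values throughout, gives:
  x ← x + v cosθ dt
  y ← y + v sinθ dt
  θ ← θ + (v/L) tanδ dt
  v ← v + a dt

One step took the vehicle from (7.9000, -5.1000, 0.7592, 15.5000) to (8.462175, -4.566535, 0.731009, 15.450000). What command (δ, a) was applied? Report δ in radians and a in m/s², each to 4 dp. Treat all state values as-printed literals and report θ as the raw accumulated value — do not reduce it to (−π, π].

a = (v'−v)/dt = (-0.050000)/0.05 = -1.0000
Δθ = θ'−θ = -0.028191;  (v·dt/L) = 15.5000·0.05/2.7 = 0.287037
tan δ = Δθ·L/(v·dt) = -0.098214  →  δ = -0.0979

δ = -0.0979, a = -1.0000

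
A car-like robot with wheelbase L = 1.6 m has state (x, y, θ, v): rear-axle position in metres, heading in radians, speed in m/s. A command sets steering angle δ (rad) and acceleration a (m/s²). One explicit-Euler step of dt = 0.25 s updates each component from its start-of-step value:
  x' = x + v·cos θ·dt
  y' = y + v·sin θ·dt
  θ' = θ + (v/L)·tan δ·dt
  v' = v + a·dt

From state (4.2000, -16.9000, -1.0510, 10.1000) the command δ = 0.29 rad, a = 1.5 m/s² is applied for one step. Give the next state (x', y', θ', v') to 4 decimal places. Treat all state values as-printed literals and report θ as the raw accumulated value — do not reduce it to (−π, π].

(5.4542, -19.0915, -0.5801, 10.4750)

x' = 4.2000 + 10.1000·cos(-1.0510)·0.25 = 5.4542
y' = -16.9000 + 10.1000·sin(-1.0510)·0.25 = -19.0915
θ' = -1.0510 + (10.1000/1.6)·tan(0.29)·0.25 = -0.5801
v' = 10.1000 + 1.5000·0.25 = 10.4750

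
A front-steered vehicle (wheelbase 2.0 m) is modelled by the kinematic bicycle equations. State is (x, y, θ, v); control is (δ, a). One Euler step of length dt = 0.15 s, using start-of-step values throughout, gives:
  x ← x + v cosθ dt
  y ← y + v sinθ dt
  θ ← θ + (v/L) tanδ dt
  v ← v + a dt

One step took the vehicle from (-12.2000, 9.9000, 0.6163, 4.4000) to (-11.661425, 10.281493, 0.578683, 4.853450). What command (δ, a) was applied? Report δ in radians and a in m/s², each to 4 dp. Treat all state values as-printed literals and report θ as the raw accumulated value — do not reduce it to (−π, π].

a = (v'−v)/dt = (0.453450)/0.15 = 3.0230
Δθ = θ'−θ = -0.037617;  (v·dt/L) = 4.4000·0.15/2.0 = 0.330000
tan δ = Δθ·L/(v·dt) = -0.113991  →  δ = -0.1135

δ = -0.1135, a = 3.0230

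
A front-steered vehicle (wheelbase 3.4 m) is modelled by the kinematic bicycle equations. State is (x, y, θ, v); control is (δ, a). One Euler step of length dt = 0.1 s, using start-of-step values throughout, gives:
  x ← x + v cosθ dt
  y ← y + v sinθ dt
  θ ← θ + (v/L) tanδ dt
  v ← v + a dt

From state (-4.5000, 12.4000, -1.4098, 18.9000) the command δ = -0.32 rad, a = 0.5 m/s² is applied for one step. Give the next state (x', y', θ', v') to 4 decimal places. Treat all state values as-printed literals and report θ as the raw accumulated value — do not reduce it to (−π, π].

(-4.1970, 10.5344, -1.5940, 18.9500)

x' = -4.5000 + 18.9000·cos(-1.4098)·0.1 = -4.1970
y' = 12.4000 + 18.9000·sin(-1.4098)·0.1 = 10.5344
θ' = -1.4098 + (18.9000/3.4)·tan(-0.32)·0.1 = -1.5940
v' = 18.9000 + 0.5000·0.1 = 18.9500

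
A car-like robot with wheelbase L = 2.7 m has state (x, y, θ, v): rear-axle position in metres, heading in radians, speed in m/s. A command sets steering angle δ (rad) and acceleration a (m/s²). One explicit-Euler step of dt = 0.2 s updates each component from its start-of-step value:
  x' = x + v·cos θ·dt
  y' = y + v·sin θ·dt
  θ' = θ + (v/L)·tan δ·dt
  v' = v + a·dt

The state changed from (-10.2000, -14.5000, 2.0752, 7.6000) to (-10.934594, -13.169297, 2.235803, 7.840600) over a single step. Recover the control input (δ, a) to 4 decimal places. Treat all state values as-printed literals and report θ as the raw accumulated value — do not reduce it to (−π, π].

δ = 0.2779, a = 1.2030

a = (v'−v)/dt = (0.240600)/0.2 = 1.2030
Δθ = θ'−θ = 0.160603;  (v·dt/L) = 7.6000·0.2/2.7 = 0.562963
tan δ = Δθ·L/(v·dt) = 0.285282  →  δ = 0.2779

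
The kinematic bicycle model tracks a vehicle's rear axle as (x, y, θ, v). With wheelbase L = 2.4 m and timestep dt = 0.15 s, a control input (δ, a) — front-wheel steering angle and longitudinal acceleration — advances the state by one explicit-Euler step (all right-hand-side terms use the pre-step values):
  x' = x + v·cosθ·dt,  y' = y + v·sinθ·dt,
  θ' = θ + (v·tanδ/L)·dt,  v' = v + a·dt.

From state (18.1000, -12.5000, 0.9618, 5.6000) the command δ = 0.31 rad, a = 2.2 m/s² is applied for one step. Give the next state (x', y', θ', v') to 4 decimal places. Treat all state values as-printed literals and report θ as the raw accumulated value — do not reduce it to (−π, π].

(18.5805, -11.8110, 1.0739, 5.9300)

x' = 18.1000 + 5.6000·cos(0.9618)·0.15 = 18.5805
y' = -12.5000 + 5.6000·sin(0.9618)·0.15 = -11.8110
θ' = 0.9618 + (5.6000/2.4)·tan(0.31)·0.15 = 1.0739
v' = 5.6000 + 2.2000·0.15 = 5.9300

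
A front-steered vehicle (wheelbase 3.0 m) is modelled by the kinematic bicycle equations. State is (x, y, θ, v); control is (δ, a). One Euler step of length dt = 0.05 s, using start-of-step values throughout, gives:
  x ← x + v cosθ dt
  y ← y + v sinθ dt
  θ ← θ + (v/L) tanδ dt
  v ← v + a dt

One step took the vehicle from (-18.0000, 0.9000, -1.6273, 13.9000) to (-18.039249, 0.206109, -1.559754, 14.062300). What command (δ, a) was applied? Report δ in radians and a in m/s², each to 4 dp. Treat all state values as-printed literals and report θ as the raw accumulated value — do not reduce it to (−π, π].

a = (v'−v)/dt = (0.162300)/0.05 = 3.2460
Δθ = θ'−θ = 0.067546;  (v·dt/L) = 13.9000·0.05/3.0 = 0.231667
tan δ = Δθ·L/(v·dt) = 0.291565  →  δ = 0.2837

δ = 0.2837, a = 3.2460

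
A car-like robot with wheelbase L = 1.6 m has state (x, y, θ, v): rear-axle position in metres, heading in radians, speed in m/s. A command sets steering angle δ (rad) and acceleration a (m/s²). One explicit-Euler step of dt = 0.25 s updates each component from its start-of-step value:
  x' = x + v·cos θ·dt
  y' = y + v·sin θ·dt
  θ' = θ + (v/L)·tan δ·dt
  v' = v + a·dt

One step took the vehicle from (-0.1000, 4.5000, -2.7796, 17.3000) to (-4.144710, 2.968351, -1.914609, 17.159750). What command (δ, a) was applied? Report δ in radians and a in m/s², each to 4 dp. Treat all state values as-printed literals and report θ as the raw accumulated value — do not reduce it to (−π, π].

δ = 0.3097, a = -0.5610

a = (v'−v)/dt = (-0.140250)/0.25 = -0.5610
Δθ = θ'−θ = 0.864991;  (v·dt/L) = 17.3000·0.25/1.6 = 2.703125
tan δ = Δθ·L/(v·dt) = 0.319997  →  δ = 0.3097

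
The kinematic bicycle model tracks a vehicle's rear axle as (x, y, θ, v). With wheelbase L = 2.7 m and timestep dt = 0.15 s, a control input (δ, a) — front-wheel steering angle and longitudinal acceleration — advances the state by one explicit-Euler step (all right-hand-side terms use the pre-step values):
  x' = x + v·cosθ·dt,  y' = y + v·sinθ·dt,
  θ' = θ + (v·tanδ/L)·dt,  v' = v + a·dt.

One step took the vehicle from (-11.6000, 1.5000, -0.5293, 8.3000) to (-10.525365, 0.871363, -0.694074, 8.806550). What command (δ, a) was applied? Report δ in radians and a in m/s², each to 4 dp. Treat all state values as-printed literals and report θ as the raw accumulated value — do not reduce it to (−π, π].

a = (v'−v)/dt = (0.506550)/0.15 = 3.3770
Δθ = θ'−θ = -0.164774;  (v·dt/L) = 8.3000·0.15/2.7 = 0.461111
tan δ = Δθ·L/(v·dt) = -0.357341  →  δ = -0.3432

δ = -0.3432, a = 3.3770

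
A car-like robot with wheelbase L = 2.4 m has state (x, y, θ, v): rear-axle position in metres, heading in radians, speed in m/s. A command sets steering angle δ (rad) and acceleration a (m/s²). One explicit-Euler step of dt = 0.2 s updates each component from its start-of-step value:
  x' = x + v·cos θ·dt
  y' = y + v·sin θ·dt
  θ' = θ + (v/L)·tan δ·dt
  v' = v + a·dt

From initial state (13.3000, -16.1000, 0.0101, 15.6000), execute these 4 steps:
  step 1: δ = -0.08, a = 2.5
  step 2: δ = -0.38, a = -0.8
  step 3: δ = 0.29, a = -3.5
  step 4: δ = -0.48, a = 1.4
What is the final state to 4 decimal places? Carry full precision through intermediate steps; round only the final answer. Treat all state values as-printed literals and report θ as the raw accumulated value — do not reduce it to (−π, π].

after step 1 (δ=-0.08, a=2.5): (16.419841, -16.068489, -0.094122, 16.100000)
after step 2 (δ=-0.38, a=-0.8): (19.625588, -16.371115, -0.630001, 15.940000)
after step 3 (δ=0.29, a=-3.5): (22.201578, -18.249312, -0.233610, 15.240000)
after step 4 (δ=-0.48, a=1.4): (25.166786, -18.954895, -0.894785, 15.520000)

(25.1668, -18.9549, -0.8948, 15.5200)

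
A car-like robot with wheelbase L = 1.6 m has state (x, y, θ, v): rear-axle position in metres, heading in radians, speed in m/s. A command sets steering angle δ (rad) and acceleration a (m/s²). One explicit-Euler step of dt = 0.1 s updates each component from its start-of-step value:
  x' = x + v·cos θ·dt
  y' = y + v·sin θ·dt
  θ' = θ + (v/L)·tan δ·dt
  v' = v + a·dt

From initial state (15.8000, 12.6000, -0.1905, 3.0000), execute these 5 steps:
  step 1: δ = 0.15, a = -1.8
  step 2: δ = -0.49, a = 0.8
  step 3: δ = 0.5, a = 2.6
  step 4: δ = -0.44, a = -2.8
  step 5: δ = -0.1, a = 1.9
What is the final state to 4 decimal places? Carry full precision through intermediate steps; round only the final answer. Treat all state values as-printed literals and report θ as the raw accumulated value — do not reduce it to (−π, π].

(17.2446, 12.3034, -0.2682, 3.0700)

after step 1 (δ=0.15, a=-1.8): (16.094573, 12.543195, -0.162162, 2.820000)
after step 2 (δ=-0.49, a=0.8): (16.372873, 12.497665, -0.256172, 2.900000)
after step 3 (δ=0.5, a=2.6): (16.653410, 12.424186, -0.157154, 3.160000)
after step 4 (δ=-0.44, a=-2.8): (16.965515, 12.374729, -0.250134, 2.880000)
after step 5 (δ=-0.1, a=1.9): (17.244553, 12.303439, -0.268194, 3.070000)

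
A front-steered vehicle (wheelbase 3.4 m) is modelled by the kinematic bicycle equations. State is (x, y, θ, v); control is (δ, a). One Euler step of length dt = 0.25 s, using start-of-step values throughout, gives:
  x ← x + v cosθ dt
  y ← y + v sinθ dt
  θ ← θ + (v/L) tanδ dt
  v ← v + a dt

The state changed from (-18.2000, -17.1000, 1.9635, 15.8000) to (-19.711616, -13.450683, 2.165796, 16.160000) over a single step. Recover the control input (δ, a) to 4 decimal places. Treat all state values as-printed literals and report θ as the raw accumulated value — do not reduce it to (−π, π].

δ = 0.1724, a = 1.4400

a = (v'−v)/dt = (0.360000)/0.25 = 1.4400
Δθ = θ'−θ = 0.202296;  (v·dt/L) = 15.8000·0.25/3.4 = 1.161765
tan δ = Δθ·L/(v·dt) = 0.174128  →  δ = 0.1724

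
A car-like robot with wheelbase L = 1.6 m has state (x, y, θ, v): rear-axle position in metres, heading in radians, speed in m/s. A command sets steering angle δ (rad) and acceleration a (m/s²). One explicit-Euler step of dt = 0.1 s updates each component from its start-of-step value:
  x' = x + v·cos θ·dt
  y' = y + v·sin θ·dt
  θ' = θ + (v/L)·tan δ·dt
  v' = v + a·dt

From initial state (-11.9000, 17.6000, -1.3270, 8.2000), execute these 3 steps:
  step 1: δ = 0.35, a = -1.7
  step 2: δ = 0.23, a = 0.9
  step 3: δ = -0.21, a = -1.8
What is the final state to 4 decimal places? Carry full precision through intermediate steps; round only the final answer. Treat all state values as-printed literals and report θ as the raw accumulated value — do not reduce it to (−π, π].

after step 1 (δ=0.35, a=-1.7): (-11.702061, 16.804249, -1.139923, 8.030000)
after step 2 (δ=0.23, a=0.9): (-11.366677, 16.074642, -1.022412, 8.120000)
after step 3 (δ=-0.21, a=-1.8): (-10.943374, 15.381707, -1.130582, 7.940000)

(-10.9434, 15.3817, -1.1306, 7.9400)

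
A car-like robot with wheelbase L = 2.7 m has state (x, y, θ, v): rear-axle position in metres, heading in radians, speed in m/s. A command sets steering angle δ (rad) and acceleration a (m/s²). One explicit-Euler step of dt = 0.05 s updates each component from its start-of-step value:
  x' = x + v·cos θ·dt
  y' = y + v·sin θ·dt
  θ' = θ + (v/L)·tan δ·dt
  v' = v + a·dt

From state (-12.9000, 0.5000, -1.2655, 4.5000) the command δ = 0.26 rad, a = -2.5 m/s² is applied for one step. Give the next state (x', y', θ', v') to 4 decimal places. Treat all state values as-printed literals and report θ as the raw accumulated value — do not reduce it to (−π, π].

x' = -12.9000 + 4.5000·cos(-1.2655)·0.05 = -12.8324
y' = 0.5000 + 4.5000·sin(-1.2655)·0.05 = 0.2854
θ' = -1.2655 + (4.5000/2.7)·tan(0.26)·0.05 = -1.2433
v' = 4.5000 − 2.5000·0.05 = 4.3750

(-12.8324, 0.2854, -1.2433, 4.3750)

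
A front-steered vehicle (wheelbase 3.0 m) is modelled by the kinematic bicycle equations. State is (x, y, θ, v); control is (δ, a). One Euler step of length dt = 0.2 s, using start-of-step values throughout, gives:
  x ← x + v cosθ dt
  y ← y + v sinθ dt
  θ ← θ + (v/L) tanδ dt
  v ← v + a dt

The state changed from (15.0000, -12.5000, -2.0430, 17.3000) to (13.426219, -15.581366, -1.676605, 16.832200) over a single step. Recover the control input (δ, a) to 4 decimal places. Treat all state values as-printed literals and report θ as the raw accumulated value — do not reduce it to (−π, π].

δ = 0.3076, a = -2.3390

a = (v'−v)/dt = (-0.467800)/0.2 = -2.3390
Δθ = θ'−θ = 0.366395;  (v·dt/L) = 17.3000·0.2/3.0 = 1.153333
tan δ = Δθ·L/(v·dt) = 0.317684  →  δ = 0.3076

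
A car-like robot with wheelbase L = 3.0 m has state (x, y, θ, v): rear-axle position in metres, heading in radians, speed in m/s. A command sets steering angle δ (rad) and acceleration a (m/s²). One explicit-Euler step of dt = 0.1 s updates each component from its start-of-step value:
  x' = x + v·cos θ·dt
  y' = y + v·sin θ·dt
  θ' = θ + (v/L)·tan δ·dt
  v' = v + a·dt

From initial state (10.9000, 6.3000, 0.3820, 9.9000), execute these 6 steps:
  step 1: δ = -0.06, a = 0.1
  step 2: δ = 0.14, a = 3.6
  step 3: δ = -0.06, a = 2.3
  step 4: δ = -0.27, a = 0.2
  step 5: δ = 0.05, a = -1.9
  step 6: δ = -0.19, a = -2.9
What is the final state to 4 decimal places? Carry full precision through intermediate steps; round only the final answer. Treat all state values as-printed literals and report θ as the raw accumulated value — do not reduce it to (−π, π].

after step 1 (δ=-0.06, a=0.1): (11.818642, 6.669049, 0.362176, 9.910000)
after step 2 (δ=0.14, a=3.6): (12.745354, 7.020171, 0.408727, 10.270000)
after step 3 (δ=-0.06, a=2.3): (13.687757, 7.428343, 0.388163, 10.500000)
after step 4 (δ=-0.27, a=0.2): (14.659643, 7.825756, 0.291297, 10.520000)
after step 5 (δ=0.05, a=-1.9): (15.667325, 8.127886, 0.308845, 10.330000)
after step 6 (δ=-0.19, a=-2.9): (16.651448, 8.441875, 0.242623, 10.040000)

(16.6514, 8.4419, 0.2426, 10.0400)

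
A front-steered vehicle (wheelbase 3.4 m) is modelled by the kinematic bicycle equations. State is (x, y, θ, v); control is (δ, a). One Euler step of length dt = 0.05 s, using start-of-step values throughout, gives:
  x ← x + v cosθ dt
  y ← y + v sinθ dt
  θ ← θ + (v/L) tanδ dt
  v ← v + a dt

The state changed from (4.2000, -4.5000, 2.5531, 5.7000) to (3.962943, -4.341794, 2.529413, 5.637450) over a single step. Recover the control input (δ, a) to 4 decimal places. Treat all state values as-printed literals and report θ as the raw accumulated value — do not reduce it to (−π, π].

a = (v'−v)/dt = (-0.062550)/0.05 = -1.2510
Δθ = θ'−θ = -0.023687;  (v·dt/L) = 5.7000·0.05/3.4 = 0.083824
tan δ = Δθ·L/(v·dt) = -0.282582  →  δ = -0.2754

δ = -0.2754, a = -1.2510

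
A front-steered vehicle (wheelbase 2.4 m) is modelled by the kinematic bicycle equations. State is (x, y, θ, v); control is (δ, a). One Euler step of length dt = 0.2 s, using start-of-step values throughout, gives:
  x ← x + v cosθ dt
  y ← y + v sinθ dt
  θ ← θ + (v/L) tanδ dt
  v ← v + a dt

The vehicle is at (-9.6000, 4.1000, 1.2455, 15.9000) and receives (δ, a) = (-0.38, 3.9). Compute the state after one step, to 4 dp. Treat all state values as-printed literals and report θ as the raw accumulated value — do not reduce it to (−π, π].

(-8.5837, 7.1132, 0.7163, 16.6800)

x' = -9.6000 + 15.9000·cos(1.2455)·0.2 = -8.5837
y' = 4.1000 + 15.9000·sin(1.2455)·0.2 = 7.1132
θ' = 1.2455 + (15.9000/2.4)·tan(-0.38)·0.2 = 0.7163
v' = 15.9000 + 3.9000·0.2 = 16.6800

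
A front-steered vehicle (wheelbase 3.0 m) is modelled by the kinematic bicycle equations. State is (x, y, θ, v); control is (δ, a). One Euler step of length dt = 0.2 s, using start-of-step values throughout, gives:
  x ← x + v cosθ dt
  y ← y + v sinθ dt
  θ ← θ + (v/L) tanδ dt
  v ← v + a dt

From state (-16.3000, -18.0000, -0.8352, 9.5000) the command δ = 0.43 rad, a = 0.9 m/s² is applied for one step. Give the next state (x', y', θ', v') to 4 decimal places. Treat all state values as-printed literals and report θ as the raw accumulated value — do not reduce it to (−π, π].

(-15.0250, -19.4087, -0.5447, 9.6800)

x' = -16.3000 + 9.5000·cos(-0.8352)·0.2 = -15.0250
y' = -18.0000 + 9.5000·sin(-0.8352)·0.2 = -19.4087
θ' = -0.8352 + (9.5000/3.0)·tan(0.43)·0.2 = -0.5447
v' = 9.5000 + 0.9000·0.2 = 9.6800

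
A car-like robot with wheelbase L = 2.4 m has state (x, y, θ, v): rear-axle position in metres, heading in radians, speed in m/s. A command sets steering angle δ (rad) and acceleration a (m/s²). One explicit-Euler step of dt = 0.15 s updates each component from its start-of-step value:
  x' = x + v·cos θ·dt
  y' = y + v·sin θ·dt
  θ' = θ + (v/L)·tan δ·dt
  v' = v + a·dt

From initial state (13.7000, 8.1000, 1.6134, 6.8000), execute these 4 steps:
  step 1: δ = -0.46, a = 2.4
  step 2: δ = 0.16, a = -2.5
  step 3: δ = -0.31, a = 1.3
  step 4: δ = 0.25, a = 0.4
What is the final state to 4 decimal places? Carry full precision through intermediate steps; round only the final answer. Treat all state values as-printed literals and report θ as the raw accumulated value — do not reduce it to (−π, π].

after step 1 (δ=-0.46, a=2.4): (13.656557, 9.119074, 1.402834, 7.160000)
after step 2 (δ=0.16, a=-2.5): (13.836102, 10.177961, 1.475052, 6.785000)
after step 3 (δ=-0.31, a=1.3): (13.933397, 11.191049, 1.339213, 6.980000)
after step 4 (δ=0.25, a=0.4): (14.173704, 12.210099, 1.450606, 7.040000)

(14.1737, 12.2101, 1.4506, 7.0400)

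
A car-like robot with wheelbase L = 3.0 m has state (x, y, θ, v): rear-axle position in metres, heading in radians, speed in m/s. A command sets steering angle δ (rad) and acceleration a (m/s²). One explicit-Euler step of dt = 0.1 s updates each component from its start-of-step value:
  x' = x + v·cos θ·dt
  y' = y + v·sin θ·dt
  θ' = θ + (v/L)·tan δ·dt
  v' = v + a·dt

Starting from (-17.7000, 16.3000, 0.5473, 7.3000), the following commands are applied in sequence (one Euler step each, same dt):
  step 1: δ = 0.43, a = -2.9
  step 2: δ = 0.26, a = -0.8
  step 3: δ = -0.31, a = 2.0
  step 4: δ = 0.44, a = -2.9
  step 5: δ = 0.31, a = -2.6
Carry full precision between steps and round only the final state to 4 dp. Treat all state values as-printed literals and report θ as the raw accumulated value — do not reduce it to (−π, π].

(-14.9367, 18.4671, 0.8320, 6.5800)

after step 1 (δ=0.43, a=-2.9): (-17.076629, 16.679880, 0.658898, 7.010000)
after step 2 (δ=0.26, a=-0.8): (-16.522371, 17.109064, 0.721058, 6.930000)
after step 3 (δ=-0.31, a=2.0): (-16.001854, 17.566569, 0.647062, 7.130000)
after step 4 (δ=0.44, a=-2.9): (-15.432981, 17.996398, 0.758951, 6.840000)
after step 5 (δ=0.31, a=-2.6): (-14.936699, 18.467100, 0.831986, 6.580000)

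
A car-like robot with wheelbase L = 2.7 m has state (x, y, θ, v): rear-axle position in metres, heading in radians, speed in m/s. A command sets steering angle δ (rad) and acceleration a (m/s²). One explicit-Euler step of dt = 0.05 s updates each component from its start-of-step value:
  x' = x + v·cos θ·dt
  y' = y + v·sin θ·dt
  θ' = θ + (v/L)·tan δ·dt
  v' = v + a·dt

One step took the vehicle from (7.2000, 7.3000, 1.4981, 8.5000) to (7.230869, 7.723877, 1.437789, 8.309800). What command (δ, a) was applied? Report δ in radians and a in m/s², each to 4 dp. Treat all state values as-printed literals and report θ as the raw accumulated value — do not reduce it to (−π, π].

δ = -0.3659, a = -3.8040

a = (v'−v)/dt = (-0.190200)/0.05 = -3.8040
Δθ = θ'−θ = -0.060311;  (v·dt/L) = 8.5000·0.05/2.7 = 0.157407
tan δ = Δθ·L/(v·dt) = -0.383152  →  δ = -0.3659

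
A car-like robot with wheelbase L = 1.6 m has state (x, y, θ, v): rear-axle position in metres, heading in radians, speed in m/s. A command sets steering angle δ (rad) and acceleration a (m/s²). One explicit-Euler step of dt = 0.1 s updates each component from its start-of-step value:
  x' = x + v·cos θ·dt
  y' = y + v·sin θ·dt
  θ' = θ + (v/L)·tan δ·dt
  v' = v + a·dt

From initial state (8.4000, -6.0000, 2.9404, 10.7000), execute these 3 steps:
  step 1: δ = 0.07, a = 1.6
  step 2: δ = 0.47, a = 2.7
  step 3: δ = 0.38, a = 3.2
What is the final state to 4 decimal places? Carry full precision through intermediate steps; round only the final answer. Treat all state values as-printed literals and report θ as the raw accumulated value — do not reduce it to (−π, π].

after step 1 (δ=0.07, a=1.6): (7.351583, -5.786173, 2.987289, 10.860000)
after step 2 (δ=0.47, a=2.7): (6.278486, -5.619264, 3.332071, 11.130000)
after step 3 (δ=0.38, a=3.2): (5.185616, -5.829987, 3.609912, 11.450000)

(5.1856, -5.8300, 3.6099, 11.4500)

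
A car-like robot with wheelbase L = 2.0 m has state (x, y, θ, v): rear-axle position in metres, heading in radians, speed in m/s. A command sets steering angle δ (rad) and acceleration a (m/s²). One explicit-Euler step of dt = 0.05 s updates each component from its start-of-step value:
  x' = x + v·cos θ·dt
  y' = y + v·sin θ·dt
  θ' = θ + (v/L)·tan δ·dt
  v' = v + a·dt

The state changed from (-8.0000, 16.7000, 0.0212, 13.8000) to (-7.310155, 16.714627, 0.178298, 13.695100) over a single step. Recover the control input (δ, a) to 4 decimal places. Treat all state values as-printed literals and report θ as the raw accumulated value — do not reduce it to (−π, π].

δ = 0.4273, a = -2.0980

a = (v'−v)/dt = (-0.104900)/0.05 = -2.0980
Δθ = θ'−θ = 0.157098;  (v·dt/L) = 13.8000·0.05/2.0 = 0.345000
tan δ = Δθ·L/(v·dt) = 0.455357  →  δ = 0.4273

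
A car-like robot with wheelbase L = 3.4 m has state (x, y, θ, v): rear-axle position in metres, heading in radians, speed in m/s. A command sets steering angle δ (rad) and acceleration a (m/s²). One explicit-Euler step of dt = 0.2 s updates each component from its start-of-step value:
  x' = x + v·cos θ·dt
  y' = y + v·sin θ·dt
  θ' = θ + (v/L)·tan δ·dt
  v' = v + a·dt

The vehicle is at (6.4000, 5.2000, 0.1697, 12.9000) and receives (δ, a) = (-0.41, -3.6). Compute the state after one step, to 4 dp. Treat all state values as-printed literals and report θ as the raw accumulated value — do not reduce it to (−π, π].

x' = 6.4000 + 12.9000·cos(0.1697)·0.2 = 8.9429
y' = 5.2000 + 12.9000·sin(0.1697)·0.2 = 5.6357
θ' = 0.1697 + (12.9000/3.4)·tan(-0.41)·0.2 = -0.1601
v' = 12.9000 − 3.6000·0.2 = 12.1800

(8.9429, 5.6357, -0.1601, 12.1800)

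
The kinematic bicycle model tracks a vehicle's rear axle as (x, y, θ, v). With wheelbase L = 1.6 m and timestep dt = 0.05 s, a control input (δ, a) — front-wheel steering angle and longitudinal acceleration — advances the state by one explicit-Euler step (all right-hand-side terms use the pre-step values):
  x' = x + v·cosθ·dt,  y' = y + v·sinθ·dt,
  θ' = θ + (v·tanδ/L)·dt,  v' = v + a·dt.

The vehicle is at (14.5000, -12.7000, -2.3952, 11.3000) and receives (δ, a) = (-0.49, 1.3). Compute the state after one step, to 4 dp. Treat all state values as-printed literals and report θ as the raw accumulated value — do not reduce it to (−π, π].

(14.0852, -13.0836, -2.5836, 11.3650)

x' = 14.5000 + 11.3000·cos(-2.3952)·0.05 = 14.0852
y' = -12.7000 + 11.3000·sin(-2.3952)·0.05 = -13.0836
θ' = -2.3952 + (11.3000/1.6)·tan(-0.49)·0.05 = -2.5836
v' = 11.3000 + 1.3000·0.05 = 11.3650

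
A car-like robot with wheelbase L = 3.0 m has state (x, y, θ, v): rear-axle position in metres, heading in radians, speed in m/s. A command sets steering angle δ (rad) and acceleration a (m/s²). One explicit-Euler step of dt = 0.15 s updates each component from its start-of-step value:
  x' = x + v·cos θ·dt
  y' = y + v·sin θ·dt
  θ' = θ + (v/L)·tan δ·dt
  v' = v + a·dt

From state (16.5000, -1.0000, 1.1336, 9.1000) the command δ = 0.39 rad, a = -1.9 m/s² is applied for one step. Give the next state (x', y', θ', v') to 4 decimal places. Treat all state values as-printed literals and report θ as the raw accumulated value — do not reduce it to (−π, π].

x' = 16.5000 + 9.1000·cos(1.1336)·0.15 = 17.0779
y' = -1.0000 + 9.1000·sin(1.1336)·0.15 = 0.2366
θ' = 1.1336 + (9.1000/3.0)·tan(0.39)·0.15 = 1.3206
v' = 9.1000 − 1.9000·0.15 = 8.8150

(17.0779, 0.2366, 1.3206, 8.8150)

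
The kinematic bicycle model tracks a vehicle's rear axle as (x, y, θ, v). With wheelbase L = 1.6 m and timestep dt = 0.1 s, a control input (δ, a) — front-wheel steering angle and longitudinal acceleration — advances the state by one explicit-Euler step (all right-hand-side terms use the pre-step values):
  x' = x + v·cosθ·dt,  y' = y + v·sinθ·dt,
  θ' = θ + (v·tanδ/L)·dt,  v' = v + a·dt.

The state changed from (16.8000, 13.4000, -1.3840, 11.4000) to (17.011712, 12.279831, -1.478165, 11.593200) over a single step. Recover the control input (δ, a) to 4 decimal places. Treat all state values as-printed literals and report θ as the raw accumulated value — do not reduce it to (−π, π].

a = (v'−v)/dt = (0.193200)/0.1 = 1.9320
Δθ = θ'−θ = -0.094165;  (v·dt/L) = 11.4000·0.1/1.6 = 0.712500
tan δ = Δθ·L/(v·dt) = -0.132161  →  δ = -0.1314

δ = -0.1314, a = 1.9320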